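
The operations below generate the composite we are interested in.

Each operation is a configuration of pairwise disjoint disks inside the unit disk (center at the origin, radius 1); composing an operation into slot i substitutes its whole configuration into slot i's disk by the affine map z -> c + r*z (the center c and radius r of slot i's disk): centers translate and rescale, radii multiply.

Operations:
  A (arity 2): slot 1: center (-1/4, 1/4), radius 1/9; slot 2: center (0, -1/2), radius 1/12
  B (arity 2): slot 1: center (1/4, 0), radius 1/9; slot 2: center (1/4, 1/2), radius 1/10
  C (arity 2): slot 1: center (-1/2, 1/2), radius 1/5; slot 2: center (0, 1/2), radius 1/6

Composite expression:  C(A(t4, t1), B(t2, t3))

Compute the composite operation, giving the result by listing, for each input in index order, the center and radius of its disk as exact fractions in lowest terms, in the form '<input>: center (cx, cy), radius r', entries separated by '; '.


t1: center (-1/2, 2/5), radius 1/60; t2: center (1/24, 1/2), radius 1/54; t3: center (1/24, 7/12), radius 1/60; t4: center (-11/20, 11/20), radius 1/45

Only the slot chain above each t matters under C; compose those maps.
input t4: applying the 2 nested substitutions gives center (-11/20, 11/20), radius 1/45
input t1: applying the 2 nested substitutions gives center (-1/2, 2/5), radius 1/60
input t2: applying the 2 nested substitutions gives center (1/24, 1/2), radius 1/54
input t3: applying the 2 nested substitutions gives center (1/24, 7/12), radius 1/60


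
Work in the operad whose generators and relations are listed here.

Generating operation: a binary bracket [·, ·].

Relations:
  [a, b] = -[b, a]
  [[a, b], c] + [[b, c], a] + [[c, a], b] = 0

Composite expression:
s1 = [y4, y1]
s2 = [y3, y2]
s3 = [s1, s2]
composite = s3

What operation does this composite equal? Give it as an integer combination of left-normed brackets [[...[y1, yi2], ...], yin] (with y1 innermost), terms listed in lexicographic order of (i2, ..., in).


[[[y1, y4], y2], y3] - [[[y1, y4], y3], y2]

In the tensor algebra, words opening y1 carry the y1-anchored form.
Composite bracket: [[y4, y1], [y3, y2]]
Each bracket splits as ab - ba, giving 8 signed words (2^3 = 8).
Collect the words opening with y1:
  y1y4y2y3 (sign +1) contributes +[[[y1, y4], y2], y3]
  y1y4y3y2 (sign -1) contributes -[[[y1, y4], y3], y2]


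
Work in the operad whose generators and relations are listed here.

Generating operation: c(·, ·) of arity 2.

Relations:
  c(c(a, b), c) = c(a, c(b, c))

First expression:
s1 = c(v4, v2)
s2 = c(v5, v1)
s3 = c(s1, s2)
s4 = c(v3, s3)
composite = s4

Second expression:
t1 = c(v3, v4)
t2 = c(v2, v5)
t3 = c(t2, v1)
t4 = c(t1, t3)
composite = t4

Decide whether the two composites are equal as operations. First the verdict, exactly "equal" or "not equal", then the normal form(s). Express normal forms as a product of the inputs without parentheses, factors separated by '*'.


equal; the common form is v3 * v4 * v2 * v5 * v1

Reducing the first expression gives v3 * v4 * v2 * v5 * v1
Reducing the second expression gives v3 * v4 * v2 * v5 * v1
One common form — equal.


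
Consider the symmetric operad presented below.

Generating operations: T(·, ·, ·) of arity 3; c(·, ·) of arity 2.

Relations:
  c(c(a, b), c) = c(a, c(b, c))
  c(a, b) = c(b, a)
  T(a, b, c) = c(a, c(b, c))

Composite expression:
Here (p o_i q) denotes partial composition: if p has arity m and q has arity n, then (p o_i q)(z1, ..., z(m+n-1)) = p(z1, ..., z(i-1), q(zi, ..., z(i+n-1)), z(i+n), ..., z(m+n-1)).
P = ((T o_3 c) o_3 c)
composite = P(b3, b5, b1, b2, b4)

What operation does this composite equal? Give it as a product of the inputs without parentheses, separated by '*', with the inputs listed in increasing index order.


b1 * b2 * b3 * b4 * b5


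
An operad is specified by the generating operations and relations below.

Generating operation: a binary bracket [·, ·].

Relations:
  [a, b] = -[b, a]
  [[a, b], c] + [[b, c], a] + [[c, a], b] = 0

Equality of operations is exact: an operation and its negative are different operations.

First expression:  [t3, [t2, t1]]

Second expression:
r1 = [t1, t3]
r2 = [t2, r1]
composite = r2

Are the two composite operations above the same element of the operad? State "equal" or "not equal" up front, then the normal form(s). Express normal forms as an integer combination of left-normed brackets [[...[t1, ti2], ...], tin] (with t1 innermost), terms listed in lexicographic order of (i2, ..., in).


Normal form of the first expression: [[t1, t2], t3]
Normal form of the second expression: -[[t1, t3], t2]
Distinct normal forms: not equal.

not equal; first: [[t1, t2], t3]; second: -[[t1, t3], t2]


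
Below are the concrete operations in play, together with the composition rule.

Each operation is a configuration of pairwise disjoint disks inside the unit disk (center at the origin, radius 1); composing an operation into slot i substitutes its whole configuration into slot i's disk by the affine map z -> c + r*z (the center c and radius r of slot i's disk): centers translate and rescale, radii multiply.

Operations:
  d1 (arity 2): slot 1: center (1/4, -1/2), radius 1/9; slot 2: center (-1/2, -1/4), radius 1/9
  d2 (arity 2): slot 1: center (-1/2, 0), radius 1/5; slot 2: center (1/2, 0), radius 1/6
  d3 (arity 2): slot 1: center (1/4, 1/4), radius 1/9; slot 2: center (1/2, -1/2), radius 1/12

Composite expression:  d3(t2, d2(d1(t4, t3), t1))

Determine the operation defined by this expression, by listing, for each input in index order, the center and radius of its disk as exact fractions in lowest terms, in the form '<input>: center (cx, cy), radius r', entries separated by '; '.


t1: center (13/24, -1/2), radius 1/72; t2: center (1/4, 1/4), radius 1/9; t3: center (9/20, -121/240), radius 1/540; t4: center (37/80, -61/120), radius 1/540


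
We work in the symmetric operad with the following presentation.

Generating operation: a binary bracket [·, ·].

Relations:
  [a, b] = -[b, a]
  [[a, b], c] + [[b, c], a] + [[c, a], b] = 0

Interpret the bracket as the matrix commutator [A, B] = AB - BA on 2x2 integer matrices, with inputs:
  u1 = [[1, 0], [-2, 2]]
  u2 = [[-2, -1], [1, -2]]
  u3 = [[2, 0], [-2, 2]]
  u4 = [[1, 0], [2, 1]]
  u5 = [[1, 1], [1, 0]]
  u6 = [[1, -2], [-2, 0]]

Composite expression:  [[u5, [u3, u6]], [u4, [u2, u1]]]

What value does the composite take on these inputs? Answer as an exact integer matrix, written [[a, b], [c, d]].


[[64, -32], [8, -64]]

[u3, u6] = [[-4, 0], [-2, 4]]
[u5, [u3, u6]] = [[-2, 8], [-6, 2]]
[u2, u1] = [[2, -1], [-1, -2]]
[u4, [u2, u1]] = [[2, 0], [8, -2]]
[[u5, [u3, u6]], [u4, [u2, u1]]] = [[64, -32], [8, -64]]


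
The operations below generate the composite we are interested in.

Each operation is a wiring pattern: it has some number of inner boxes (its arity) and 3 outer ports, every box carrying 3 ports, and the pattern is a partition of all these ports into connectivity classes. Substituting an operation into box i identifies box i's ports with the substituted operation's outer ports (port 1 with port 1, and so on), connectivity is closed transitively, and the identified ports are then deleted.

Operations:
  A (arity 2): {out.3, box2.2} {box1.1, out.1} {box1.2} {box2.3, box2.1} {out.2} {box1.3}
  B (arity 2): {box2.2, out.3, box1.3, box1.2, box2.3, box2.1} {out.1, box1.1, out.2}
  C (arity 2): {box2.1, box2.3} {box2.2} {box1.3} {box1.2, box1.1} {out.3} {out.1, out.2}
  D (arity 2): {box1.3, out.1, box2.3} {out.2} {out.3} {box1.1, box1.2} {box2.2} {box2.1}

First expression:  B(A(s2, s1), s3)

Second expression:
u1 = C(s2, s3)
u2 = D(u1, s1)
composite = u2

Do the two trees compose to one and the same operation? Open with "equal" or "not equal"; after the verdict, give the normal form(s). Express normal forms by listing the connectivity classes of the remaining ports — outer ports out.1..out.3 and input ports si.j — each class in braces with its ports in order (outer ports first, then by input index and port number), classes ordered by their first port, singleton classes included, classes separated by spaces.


not equal; first: {out.1, out.2, s2.1} {out.3, s1.2, s3.1, s3.2, s3.3} {s1.1, s1.3} {s2.2} {s2.3}; second: {out.1, s1.3} {out.2} {out.3} {s1.1} {s1.2} {s2.1, s2.2} {s2.3} {s3.1, s3.3} {s3.2}

Reducing the first expression gives {out.1, out.2, s2.1} {out.3, s1.2, s3.1, s3.2, s3.3} {s1.1, s1.3} {s2.2} {s2.3}
Reducing the second expression gives {out.1, s1.3} {out.2} {out.3} {s1.1} {s1.2} {s2.1, s2.2} {s2.3} {s3.1, s3.3} {s3.2}
No match — not equal.


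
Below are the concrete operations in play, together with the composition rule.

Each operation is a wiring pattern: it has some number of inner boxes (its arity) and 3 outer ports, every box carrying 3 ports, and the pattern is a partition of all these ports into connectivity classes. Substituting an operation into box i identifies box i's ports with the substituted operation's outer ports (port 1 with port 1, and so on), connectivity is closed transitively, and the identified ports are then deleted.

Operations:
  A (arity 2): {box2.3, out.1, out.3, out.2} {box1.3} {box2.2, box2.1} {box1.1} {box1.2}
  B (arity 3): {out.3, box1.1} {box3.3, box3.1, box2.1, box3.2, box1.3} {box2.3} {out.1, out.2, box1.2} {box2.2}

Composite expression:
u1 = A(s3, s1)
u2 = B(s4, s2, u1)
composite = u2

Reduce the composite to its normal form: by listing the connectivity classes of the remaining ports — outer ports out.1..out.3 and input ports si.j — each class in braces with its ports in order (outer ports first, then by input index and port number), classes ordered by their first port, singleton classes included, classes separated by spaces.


Treat the ports identified at B as solder joints: merge, then drop.
after A, the pattern on (s3, s1) reads {out.1, out.2, out.3, s1.3} {s1.1, s1.2} {s3.1} {s3.2} {s3.3} (out.j = its outer ports)
after B, the pattern on (s4, s2, s3, s1) reads {out.1, out.2, s4.2} {out.3, s4.1} {s1.1, s1.2} {s1.3, s2.1, s4.3} {s2.2} {s2.3} {s3.1} {s3.2} {s3.3} (out.j = its outer ports)

{out.1, out.2, s4.2} {out.3, s4.1} {s1.1, s1.2} {s1.3, s2.1, s4.3} {s2.2} {s2.3} {s3.1} {s3.2} {s3.3}


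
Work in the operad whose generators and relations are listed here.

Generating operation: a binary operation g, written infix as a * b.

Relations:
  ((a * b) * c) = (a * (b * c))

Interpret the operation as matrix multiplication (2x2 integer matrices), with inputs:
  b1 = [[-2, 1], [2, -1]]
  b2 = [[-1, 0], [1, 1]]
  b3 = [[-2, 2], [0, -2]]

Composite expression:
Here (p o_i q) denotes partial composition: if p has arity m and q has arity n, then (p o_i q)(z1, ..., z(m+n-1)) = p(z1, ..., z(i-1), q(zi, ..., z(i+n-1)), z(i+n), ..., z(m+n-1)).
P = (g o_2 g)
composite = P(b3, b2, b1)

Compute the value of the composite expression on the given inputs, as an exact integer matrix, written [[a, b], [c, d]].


[[-4, 2], [0, 0]]


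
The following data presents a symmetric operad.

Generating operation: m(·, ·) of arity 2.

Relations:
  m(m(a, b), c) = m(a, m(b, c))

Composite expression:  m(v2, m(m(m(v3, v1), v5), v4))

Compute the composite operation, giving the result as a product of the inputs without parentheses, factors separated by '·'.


v2 · v3 · v1 · v5 · v4


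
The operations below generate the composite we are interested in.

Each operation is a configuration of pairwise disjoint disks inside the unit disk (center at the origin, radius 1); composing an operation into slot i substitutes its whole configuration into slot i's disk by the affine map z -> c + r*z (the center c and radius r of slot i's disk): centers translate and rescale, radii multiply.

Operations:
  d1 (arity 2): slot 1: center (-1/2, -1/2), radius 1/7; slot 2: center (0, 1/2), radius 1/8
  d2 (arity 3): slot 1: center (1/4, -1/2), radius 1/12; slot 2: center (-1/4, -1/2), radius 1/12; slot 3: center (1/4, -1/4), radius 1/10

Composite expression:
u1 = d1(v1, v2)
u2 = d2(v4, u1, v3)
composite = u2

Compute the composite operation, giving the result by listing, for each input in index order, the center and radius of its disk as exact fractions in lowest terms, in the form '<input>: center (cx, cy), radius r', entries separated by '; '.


Affine substitution under d2: radii multiply and v-centers shift.
input v4: applying the 1 nested substitution gives center (1/4, -1/2), radius 1/12
input v1: applying the 2 nested substitutions gives center (-7/24, -13/24), radius 1/84
input v2: applying the 2 nested substitutions gives center (-1/4, -11/24), radius 1/96
input v3: applying the 1 nested substitution gives center (1/4, -1/4), radius 1/10

v1: center (-7/24, -13/24), radius 1/84; v2: center (-1/4, -11/24), radius 1/96; v3: center (1/4, -1/4), radius 1/10; v4: center (1/4, -1/2), radius 1/12


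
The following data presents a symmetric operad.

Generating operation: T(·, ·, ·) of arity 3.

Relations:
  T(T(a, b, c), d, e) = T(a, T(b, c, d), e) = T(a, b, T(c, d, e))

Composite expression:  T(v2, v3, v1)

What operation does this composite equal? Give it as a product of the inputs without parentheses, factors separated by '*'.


v2 * v3 * v1


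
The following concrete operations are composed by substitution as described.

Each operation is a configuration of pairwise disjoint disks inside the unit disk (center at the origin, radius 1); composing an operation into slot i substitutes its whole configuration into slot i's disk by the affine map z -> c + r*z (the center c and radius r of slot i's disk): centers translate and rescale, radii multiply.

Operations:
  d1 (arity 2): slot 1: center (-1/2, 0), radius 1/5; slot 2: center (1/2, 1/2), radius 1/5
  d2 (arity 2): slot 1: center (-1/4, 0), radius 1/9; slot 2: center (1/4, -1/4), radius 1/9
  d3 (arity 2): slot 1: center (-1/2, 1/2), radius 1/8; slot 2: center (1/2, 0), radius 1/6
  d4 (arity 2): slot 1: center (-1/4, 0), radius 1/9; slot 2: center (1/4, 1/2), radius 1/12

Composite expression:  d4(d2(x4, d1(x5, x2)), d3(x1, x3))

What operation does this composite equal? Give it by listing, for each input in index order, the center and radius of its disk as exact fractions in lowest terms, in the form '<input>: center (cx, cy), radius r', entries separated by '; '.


Only the slot chain above each x matters under d4; compose those maps.
for x4, the 2-step affine chain lands on center (-5/18, 0), radius 1/81
for x5, the 3-step affine chain lands on center (-37/162, -1/36), radius 1/405
for x2, the 3-step affine chain lands on center (-35/162, -7/324), radius 1/405
for x1, the 2-step affine chain lands on center (5/24, 13/24), radius 1/96
for x3, the 2-step affine chain lands on center (7/24, 1/2), radius 1/72

x1: center (5/24, 13/24), radius 1/96; x2: center (-35/162, -7/324), radius 1/405; x3: center (7/24, 1/2), radius 1/72; x4: center (-5/18, 0), radius 1/81; x5: center (-37/162, -1/36), radius 1/405


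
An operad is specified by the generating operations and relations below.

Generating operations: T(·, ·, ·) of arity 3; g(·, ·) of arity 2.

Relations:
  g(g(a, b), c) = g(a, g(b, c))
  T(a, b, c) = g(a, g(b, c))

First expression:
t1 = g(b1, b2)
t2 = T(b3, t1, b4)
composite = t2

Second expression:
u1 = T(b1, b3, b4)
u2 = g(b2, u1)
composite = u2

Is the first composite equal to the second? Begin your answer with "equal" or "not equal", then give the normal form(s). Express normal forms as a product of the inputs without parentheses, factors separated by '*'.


not equal; the first gives b3 * b1 * b2 * b4 and the second b2 * b1 * b3 * b4

Reducing the first expression gives b3 * b1 * b2 * b4
Reducing the second expression gives b2 * b1 * b3 * b4
Different reductions; not equal.


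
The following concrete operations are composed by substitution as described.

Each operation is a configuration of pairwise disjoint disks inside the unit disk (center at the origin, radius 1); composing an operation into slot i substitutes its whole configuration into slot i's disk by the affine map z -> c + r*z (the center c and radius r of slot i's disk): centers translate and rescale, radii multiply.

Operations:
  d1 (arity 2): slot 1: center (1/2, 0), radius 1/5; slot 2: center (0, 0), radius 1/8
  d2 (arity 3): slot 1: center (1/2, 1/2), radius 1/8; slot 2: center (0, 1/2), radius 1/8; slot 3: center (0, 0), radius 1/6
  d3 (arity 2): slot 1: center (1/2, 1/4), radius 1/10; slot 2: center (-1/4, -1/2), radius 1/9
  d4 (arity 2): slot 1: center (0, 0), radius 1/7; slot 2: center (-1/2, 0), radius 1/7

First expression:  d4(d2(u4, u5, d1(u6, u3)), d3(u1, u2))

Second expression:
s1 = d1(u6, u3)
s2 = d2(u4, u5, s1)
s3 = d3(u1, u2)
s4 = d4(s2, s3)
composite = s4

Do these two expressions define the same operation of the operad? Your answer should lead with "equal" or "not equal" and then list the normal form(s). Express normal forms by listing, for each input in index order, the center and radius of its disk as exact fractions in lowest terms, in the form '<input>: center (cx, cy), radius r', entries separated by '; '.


equal: each reduces to u1: center (-3/7, 1/28), radius 1/70; u2: center (-15/28, -1/14), radius 1/63; u3: center (0, 0), radius 1/336; u4: center (1/14, 1/14), radius 1/56; u5: center (0, 1/14), radius 1/56; u6: center (1/84, 0), radius 1/210

Reducing the first expression gives u1: center (-3/7, 1/28), radius 1/70; u2: center (-15/28, -1/14), radius 1/63; u3: center (0, 0), radius 1/336; u4: center (1/14, 1/14), radius 1/56; u5: center (0, 1/14), radius 1/56; u6: center (1/84, 0), radius 1/210
Reducing the second expression gives u1: center (-3/7, 1/28), radius 1/70; u2: center (-15/28, -1/14), radius 1/63; u3: center (0, 0), radius 1/336; u4: center (1/14, 1/14), radius 1/56; u5: center (0, 1/14), radius 1/56; u6: center (1/84, 0), radius 1/210
Both agree, so they are equal.


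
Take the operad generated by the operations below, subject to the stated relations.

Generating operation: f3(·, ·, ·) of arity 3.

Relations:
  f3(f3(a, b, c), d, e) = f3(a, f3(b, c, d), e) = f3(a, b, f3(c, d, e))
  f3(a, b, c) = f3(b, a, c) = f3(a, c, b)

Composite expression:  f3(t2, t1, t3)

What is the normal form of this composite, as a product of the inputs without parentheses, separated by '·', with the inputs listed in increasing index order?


t1 · t2 · t3

With f3 associative and commutative, the t-input set is all that matters.
f3(t2, t1, t3) collapses to t2 · t1 · t3
commutativity sorts the factors: t1 · t2 · t3


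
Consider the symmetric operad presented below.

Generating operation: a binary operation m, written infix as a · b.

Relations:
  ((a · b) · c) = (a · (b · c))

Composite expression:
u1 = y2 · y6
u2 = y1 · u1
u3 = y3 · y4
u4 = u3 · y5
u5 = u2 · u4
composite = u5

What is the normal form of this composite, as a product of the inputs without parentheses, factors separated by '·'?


Associativity of m dissolves the nesting; only the y-input order survives.
(y2 · y6) linearizes to y2 · y6
(y1 · (y2 · y6)) linearizes to y1 · y2 · y6
(y3 · y4) linearizes to y3 · y4
((y3 · y4) · y5) linearizes to y3 · y4 · y5
((y1 · (y2 · y6)) · ((y3 · y4) · y5)) linearizes to y1 · y2 · y6 · y3 · y4 · y5

y1 · y2 · y6 · y3 · y4 · y5


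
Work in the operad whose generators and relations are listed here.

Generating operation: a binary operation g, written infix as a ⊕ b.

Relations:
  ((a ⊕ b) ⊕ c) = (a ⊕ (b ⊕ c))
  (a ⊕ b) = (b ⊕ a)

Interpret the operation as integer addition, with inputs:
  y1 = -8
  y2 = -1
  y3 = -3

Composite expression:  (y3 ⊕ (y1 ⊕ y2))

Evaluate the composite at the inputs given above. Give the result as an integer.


(y1 ⊕ y2) = -9
(y3 ⊕ (y1 ⊕ y2)) = -12

-12


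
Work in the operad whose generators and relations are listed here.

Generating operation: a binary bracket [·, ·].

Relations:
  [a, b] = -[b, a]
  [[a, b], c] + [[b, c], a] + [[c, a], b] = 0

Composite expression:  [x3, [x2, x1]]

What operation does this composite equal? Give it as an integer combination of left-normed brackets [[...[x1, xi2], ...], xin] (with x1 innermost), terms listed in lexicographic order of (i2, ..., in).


Left-normed coefficients sit on the x1-initial expansion words.
Composite bracket: [x3, [x2, x1]]
Full expansion: 4 signed words from ab - ba (2^2 = 4).
Collect the words opening with x1:
  sign of x1x2x3 is +1, so it contributes +[[x1, x2], x3]

[[x1, x2], x3]


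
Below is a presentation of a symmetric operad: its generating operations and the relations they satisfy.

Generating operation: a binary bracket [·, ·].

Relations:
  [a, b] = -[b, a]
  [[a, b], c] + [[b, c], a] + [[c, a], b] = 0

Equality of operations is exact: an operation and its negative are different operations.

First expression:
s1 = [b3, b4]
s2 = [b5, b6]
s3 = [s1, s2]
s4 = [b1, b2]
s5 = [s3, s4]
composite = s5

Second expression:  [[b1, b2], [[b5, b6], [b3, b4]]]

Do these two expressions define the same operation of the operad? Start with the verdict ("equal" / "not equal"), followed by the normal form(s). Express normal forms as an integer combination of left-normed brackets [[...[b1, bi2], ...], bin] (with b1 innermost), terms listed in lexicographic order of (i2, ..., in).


equal; the common form is -[[[[[b1, b2], b3], b4], b5], b6] + [[[[[b1, b2], b3], b4], b6], b5] + [[[[[b1, b2], b4], b3], b5], b6] - [[[[[b1, b2], b4], b3], b6], b5] + [[[[[b1, b2], b5], b6], b3], b4] - [[[[[b1, b2], b5], b6], b4], b3] - [[[[[b1, b2], b6], b5], b3], b4] + [[[[[b1, b2], b6], b5], b4], b3]


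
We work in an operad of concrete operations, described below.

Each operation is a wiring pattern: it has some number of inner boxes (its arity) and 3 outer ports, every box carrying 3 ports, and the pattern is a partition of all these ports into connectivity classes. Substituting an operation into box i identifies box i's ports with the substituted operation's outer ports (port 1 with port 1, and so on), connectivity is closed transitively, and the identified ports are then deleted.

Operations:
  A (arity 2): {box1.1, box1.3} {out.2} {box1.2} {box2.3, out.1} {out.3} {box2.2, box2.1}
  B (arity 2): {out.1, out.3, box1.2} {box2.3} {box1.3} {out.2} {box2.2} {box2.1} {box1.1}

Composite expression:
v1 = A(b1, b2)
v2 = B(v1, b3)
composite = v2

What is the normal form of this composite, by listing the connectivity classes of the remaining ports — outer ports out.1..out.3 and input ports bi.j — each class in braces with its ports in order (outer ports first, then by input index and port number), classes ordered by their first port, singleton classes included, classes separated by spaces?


{out.1, out.3} {out.2} {b1.1, b1.3} {b1.2} {b2.1, b2.2} {b2.3} {b3.1} {b3.2} {b3.3}

After gluing at B, chains via deleted ports link the b-ports.
composing A on (b1, b2), with out.j its own outer ports: {out.1, b2.3} {out.2} {out.3} {b1.1, b1.3} {b1.2} {b2.1, b2.2}
composing B on (b1, b2, b3), with out.j its own outer ports: {out.1, out.3} {out.2} {b1.1, b1.3} {b1.2} {b2.1, b2.2} {b2.3} {b3.1} {b3.2} {b3.3}


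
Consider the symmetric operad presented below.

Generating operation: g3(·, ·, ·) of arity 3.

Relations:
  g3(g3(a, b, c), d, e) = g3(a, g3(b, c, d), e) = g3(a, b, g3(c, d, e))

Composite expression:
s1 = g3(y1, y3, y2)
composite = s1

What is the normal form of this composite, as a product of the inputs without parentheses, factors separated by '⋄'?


y1 ⋄ y3 ⋄ y2


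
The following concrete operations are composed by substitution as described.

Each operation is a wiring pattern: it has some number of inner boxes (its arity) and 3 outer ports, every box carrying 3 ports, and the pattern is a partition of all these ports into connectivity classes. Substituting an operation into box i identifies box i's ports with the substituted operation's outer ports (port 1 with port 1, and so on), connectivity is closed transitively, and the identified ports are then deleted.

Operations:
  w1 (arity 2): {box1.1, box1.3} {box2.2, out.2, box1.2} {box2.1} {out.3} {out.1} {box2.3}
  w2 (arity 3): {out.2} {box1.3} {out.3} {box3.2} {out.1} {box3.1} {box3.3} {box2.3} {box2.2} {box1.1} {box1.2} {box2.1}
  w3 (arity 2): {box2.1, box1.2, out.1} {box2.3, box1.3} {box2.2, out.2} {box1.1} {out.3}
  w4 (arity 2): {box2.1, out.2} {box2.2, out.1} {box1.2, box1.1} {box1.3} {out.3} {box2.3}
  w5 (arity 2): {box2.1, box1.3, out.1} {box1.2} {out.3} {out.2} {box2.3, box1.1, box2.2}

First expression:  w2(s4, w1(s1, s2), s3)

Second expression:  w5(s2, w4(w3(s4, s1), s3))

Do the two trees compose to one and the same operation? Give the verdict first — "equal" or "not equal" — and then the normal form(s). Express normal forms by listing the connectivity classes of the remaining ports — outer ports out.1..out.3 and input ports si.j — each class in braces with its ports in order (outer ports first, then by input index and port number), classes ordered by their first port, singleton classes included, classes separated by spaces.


The first expression, normalized: {out.1} {out.2} {out.3} {s1.1, s1.3} {s1.2, s2.2} {s2.1} {s2.3} {s3.1} {s3.2} {s3.3} {s4.1} {s4.2} {s4.3}
The second expression, normalized: {out.1, s2.3, s3.2} {out.2} {out.3} {s1.1, s1.2, s4.2} {s1.3, s4.3} {s2.1, s3.1} {s2.2} {s3.3} {s4.1}
Distinct normal forms: not equal.

not equal — first {out.1} {out.2} {out.3} {s1.1, s1.3} {s1.2, s2.2} {s2.1} {s2.3} {s3.1} {s3.2} {s3.3} {s4.1} {s4.2} {s4.3}, second {out.1, s2.3, s3.2} {out.2} {out.3} {s1.1, s1.2, s4.2} {s1.3, s4.3} {s2.1, s3.1} {s2.2} {s3.3} {s4.1}


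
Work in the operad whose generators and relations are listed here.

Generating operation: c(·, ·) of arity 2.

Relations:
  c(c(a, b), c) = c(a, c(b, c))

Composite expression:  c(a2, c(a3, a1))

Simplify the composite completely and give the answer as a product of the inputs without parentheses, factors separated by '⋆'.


a2 ⋆ a3 ⋆ a1


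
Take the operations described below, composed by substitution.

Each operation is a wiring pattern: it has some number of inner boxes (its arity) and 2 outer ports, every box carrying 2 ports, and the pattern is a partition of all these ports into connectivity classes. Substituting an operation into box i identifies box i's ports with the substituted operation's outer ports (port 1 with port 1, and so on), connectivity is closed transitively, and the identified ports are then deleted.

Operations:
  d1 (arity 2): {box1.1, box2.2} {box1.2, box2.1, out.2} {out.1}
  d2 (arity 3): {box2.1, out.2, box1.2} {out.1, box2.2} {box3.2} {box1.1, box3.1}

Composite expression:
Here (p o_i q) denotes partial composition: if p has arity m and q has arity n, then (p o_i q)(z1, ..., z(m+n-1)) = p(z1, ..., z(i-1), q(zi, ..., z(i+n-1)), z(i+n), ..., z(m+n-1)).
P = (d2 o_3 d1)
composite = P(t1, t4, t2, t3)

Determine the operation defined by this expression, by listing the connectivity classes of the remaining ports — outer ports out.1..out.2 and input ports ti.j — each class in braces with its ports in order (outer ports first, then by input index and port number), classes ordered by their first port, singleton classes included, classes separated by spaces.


{out.1, t4.2} {out.2, t1.2, t4.1} {t1.1} {t2.1, t3.2} {t2.2, t3.1}

Treat the ports identified at d2 as solder joints: merge, then drop.
stage d1: inputs (t2, t3), connectivity {out.1} {out.2, t2.2, t3.1} {t2.1, t3.2}, out.j its boundary
stage d2: inputs (t1, t4, t2, t3), connectivity {out.1, t4.2} {out.2, t1.2, t4.1} {t1.1} {t2.1, t3.2} {t2.2, t3.1}, out.j its boundary


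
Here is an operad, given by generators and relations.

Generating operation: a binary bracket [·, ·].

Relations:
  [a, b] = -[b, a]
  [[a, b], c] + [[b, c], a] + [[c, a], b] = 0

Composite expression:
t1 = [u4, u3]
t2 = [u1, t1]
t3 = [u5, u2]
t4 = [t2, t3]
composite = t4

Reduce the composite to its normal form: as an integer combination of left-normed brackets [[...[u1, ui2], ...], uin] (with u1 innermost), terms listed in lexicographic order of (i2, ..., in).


[[[[u1, u3], u4], u2], u5] - [[[[u1, u3], u4], u5], u2] - [[[[u1, u4], u3], u2], u5] + [[[[u1, u4], u3], u5], u2]


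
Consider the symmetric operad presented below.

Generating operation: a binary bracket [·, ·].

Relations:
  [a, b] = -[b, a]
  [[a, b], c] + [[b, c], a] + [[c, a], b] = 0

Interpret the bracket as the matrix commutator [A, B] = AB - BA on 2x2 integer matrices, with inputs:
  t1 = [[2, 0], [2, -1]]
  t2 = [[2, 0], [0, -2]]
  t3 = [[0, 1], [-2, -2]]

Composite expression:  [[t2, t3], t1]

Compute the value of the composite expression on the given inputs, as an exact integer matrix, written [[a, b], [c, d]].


[[8, -12], [24, -8]]


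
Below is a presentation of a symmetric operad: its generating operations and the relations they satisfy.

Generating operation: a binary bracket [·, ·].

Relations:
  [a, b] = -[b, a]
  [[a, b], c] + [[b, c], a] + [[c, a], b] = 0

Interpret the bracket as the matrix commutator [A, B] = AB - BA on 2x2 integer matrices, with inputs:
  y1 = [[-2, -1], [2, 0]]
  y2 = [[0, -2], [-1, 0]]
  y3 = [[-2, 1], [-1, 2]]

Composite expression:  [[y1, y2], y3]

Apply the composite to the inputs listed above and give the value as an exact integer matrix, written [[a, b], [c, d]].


[[-2, 26], [18, 2]]

[y1, y2] = [[5, 4], [-2, -5]]
[[y1, y2], y3] = [[-2, 26], [18, 2]]


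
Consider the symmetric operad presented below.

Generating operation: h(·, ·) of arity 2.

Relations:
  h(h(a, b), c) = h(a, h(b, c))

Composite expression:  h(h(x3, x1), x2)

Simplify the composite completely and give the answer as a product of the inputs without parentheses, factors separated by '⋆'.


x3 ⋆ x1 ⋆ x2


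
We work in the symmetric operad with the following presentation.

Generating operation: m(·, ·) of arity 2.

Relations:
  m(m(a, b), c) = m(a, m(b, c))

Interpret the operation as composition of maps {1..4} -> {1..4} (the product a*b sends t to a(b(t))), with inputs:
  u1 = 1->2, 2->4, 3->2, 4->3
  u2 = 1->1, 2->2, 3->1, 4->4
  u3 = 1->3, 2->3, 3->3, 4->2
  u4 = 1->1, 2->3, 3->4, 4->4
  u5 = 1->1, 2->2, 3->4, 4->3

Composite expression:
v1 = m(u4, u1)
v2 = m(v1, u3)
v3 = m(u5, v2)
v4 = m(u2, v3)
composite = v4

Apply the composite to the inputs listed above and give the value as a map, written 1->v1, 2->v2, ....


1->4, 2->4, 3->4, 4->1

m(u4, u1) = 1->3, 2->4, 3->3, 4->4
m(m(u4, u1), u3) = 1->3, 2->3, 3->3, 4->4
m(u5, m(m(u4, u1), u3)) = 1->4, 2->4, 3->4, 4->3
m(u2, m(u5, m(m(u4, u1), u3))) = 1->4, 2->4, 3->4, 4->1


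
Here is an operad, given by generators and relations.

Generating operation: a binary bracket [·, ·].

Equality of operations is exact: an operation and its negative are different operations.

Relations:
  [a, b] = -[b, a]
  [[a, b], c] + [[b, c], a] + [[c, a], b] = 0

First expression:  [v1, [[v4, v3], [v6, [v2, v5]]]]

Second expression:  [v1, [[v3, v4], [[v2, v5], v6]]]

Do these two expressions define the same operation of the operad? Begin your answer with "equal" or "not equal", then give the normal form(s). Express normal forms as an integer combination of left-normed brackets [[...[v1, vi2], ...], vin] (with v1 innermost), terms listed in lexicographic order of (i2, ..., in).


equal: each reduces to -[[[[[v1, v2], v5], v6], v3], v4] + [[[[[v1, v2], v5], v6], v4], v3] + [[[[[v1, v3], v4], v2], v5], v6] - [[[[[v1, v3], v4], v5], v2], v6] - [[[[[v1, v3], v4], v6], v2], v5] + [[[[[v1, v3], v4], v6], v5], v2] - [[[[[v1, v4], v3], v2], v5], v6] + [[[[[v1, v4], v3], v5], v2], v6] + [[[[[v1, v4], v3], v6], v2], v5] - [[[[[v1, v4], v3], v6], v5], v2] + [[[[[v1, v5], v2], v6], v3], v4] - [[[[[v1, v5], v2], v6], v4], v3] + [[[[[v1, v6], v2], v5], v3], v4] - [[[[[v1, v6], v2], v5], v4], v3] - [[[[[v1, v6], v5], v2], v3], v4] + [[[[[v1, v6], v5], v2], v4], v3]


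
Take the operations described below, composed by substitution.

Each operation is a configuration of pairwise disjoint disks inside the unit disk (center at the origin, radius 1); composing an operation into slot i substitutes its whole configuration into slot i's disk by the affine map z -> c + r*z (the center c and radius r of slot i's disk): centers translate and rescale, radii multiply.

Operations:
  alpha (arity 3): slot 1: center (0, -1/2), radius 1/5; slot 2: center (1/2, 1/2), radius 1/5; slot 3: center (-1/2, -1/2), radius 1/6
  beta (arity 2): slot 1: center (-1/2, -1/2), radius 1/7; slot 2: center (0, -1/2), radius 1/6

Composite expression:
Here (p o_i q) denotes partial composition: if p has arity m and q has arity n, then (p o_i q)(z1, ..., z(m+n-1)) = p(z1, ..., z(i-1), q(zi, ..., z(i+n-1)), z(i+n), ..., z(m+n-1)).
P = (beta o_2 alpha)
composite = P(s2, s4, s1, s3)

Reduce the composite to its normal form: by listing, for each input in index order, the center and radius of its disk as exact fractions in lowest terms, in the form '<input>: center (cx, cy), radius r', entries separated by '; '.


s1: center (1/12, -5/12), radius 1/30; s2: center (-1/2, -1/2), radius 1/7; s3: center (-1/12, -7/12), radius 1/36; s4: center (0, -7/12), radius 1/30

Affine substitution under beta: radii multiply and s-centers shift.
for s2, the 1-step affine chain lands on center (-1/2, -1/2), radius 1/7
for s4, the 2-step affine chain lands on center (0, -7/12), radius 1/30
for s1, the 2-step affine chain lands on center (1/12, -5/12), radius 1/30
for s3, the 2-step affine chain lands on center (-1/12, -7/12), radius 1/36


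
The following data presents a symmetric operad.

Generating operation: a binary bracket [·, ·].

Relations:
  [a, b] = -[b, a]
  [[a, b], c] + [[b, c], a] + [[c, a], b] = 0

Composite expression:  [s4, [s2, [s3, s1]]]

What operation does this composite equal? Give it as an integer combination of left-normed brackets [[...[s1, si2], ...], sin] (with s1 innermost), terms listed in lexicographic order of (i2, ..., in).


In the tensor algebra, words opening s1 carry the s1-anchored form.
Composite bracket: [s4, [s2, [s3, s1]]]
Expanding via [a, b] = ab - ba: 8 signed words (2^3 = 8).
Words beginning with s1 determine it all:
  the word s1s3s2s4 carries sign -1 and contributes -[[[s1, s3], s2], s4]

-[[[s1, s3], s2], s4]


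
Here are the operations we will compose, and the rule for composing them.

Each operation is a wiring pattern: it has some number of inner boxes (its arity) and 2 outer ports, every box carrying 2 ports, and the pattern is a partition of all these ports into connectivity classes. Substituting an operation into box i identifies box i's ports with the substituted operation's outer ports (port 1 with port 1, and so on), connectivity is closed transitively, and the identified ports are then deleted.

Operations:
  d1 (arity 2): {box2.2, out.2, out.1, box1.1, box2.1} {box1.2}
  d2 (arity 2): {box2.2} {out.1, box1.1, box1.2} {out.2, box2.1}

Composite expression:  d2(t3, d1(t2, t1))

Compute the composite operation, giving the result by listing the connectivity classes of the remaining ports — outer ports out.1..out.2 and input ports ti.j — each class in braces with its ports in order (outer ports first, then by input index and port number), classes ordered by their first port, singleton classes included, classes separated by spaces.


{out.1, t3.1, t3.2} {out.2, t1.1, t1.2, t2.1} {t2.2}

Connectivity passes through glued d2-boundaries; trace each wire chain.
through d1, on inputs (t2, t1): {out.1, out.2, t1.1, t1.2, t2.1} {t2.2} (out.j = stage outer ports)
through d2, on inputs (t3, t2, t1): {out.1, t3.1, t3.2} {out.2, t1.1, t1.2, t2.1} {t2.2} (out.j = stage outer ports)


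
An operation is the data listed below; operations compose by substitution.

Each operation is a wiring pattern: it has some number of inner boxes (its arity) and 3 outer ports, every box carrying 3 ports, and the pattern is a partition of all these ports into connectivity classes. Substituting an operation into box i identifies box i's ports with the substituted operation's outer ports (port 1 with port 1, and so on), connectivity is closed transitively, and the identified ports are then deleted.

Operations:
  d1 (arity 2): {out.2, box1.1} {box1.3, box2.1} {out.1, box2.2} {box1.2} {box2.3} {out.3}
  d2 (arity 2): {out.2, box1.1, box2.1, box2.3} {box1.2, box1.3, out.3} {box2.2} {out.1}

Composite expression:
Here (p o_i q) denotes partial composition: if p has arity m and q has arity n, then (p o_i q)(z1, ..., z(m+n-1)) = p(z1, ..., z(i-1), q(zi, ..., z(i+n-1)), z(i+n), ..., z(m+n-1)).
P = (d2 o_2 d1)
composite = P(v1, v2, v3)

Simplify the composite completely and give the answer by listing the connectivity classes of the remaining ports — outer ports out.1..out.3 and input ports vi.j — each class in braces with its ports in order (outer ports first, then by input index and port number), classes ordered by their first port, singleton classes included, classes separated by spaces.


{out.1} {out.2, v1.1, v3.2} {out.3, v1.2, v1.3} {v2.1} {v2.2} {v2.3, v3.1} {v3.3}

Reachability decides: close wires over d2-identified ports.
stage d1: inputs (v2, v3), connectivity {out.1, v3.2} {out.2, v2.1} {out.3} {v2.2} {v2.3, v3.1} {v3.3}, out.j its boundary
stage d2: inputs (v1, v2, v3), connectivity {out.1} {out.2, v1.1, v3.2} {out.3, v1.2, v1.3} {v2.1} {v2.2} {v2.3, v3.1} {v3.3}, out.j its boundary


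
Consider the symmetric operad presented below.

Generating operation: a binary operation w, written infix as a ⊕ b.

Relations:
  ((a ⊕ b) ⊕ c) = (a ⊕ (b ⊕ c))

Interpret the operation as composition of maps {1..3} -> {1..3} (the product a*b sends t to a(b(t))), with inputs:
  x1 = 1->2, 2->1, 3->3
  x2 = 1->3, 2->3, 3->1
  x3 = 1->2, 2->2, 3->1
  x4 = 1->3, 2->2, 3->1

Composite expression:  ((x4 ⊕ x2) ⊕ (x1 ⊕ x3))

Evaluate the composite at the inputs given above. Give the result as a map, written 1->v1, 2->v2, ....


1->1, 2->1, 3->1

(x4 ⊕ x2) = 1->1, 2->1, 3->3
(x1 ⊕ x3) = 1->1, 2->1, 3->2
((x4 ⊕ x2) ⊕ (x1 ⊕ x3)) = 1->1, 2->1, 3->1


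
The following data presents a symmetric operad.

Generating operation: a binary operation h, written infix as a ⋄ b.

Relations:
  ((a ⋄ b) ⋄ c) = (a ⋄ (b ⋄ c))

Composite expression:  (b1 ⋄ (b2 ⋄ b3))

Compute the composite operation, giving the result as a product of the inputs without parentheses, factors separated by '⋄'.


b1 ⋄ b2 ⋄ b3

Associativity of h dissolves the nesting; only the b-input order survives.
(b2 ⋄ b3) flattens to b2 ⋄ b3
(b1 ⋄ (b2 ⋄ b3)) flattens to b1 ⋄ b2 ⋄ b3


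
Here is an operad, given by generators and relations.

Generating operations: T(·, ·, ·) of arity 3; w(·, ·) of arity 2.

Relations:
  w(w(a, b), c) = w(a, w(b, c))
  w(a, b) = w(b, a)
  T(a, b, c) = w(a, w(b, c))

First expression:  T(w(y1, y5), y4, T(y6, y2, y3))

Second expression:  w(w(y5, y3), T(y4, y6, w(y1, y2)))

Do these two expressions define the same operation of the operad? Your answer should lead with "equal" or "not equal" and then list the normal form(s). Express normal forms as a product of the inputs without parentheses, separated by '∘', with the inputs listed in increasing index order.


equal; the common form is y1 ∘ y2 ∘ y3 ∘ y4 ∘ y5 ∘ y6

Normal form of the first expression: y1 ∘ y2 ∘ y3 ∘ y4 ∘ y5 ∘ y6
Normal form of the second expression: y1 ∘ y2 ∘ y3 ∘ y4 ∘ y5 ∘ y6
The forms coincide; equal.


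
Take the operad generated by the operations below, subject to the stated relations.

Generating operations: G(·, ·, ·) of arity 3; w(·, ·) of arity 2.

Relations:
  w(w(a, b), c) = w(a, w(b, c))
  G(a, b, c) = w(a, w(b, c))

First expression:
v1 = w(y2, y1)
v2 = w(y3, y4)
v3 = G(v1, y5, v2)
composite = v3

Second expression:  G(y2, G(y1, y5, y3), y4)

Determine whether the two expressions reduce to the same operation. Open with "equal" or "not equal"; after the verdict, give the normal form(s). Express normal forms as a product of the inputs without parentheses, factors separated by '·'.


equal: each reduces to y2 · y1 · y5 · y3 · y4

The first expression, normalized: y2 · y1 · y5 · y3 · y4
The second expression, normalized: y2 · y1 · y5 · y3 · y4
The forms coincide; equal.


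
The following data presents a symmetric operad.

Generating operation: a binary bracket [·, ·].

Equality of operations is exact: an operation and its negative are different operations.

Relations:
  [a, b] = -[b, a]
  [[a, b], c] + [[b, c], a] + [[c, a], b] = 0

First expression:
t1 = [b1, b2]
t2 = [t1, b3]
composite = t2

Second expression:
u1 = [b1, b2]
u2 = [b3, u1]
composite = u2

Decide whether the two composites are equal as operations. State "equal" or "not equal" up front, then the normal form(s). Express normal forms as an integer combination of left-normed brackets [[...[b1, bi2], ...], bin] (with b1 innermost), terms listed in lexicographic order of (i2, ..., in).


not equal: they reduce to [[b1, b2], b3] and -[[b1, b2], b3]
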